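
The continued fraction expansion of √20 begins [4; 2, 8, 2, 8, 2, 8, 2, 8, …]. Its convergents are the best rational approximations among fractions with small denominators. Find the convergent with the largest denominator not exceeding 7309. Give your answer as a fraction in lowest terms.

List convergents until the denominator exceeds the bound:
a_0 = 4: 4/1  (≤ bound)
a_1 = 2: 9/2  (≤ bound)
a_2 = 8: 76/17  (≤ bound)
a_3 = 2: 161/36  (≤ bound)
a_4 = 8: 1364/305  (≤ bound)
a_5 = 2: 2889/646  (≤ bound)
a_6 = 8: 24476/5473  (≤ bound)
a_7 = 2: 51841/11592  (> 7309, stop)

24476/5473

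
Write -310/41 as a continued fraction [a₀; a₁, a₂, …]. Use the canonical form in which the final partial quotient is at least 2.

Repeatedly divide and take the remainder:
-310 = -8·41 + 18, so a_0 = -8
41 = 2·18 + 5, so a_1 = 2
18 = 3·5 + 3, so a_2 = 3
5 = 1·3 + 2, so a_3 = 1
3 = 1·2 + 1, so a_4 = 1
2 = 2·1 + 0, so a_5 = 2

[-8; 2, 3, 1, 1, 2]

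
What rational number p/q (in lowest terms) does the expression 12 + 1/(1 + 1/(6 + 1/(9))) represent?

Collapse the nested fraction from the inside out:
Start with 9.
6 + 1/(9/1) = 6 + 1/9 = 55/9
1 + 1/(55/9) = 1 + 9/55 = 64/55
12 + 1/(64/55) = 12 + 55/64 = 823/64

823/64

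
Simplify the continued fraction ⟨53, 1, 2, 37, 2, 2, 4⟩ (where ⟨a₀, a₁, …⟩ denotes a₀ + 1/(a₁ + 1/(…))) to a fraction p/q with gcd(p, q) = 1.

Build up convergents one term at a time:
a_0 = 53: 53/1
a_1 = 1: 54/1
a_2 = 2: 161/3
a_3 = 37: 6011/112
a_4 = 2: 12183/227
a_5 = 2: 30377/566
a_6 = 4: 133691/2491

133691/2491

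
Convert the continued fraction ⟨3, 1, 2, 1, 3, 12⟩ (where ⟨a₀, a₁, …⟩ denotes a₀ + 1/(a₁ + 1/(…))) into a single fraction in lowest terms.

Start with 12.
3 + 1/(12/1) = 3 + 1/12 = 37/12
1 + 1/(37/12) = 1 + 12/37 = 49/37
2 + 1/(49/37) = 2 + 37/49 = 135/49
1 + 1/(135/49) = 1 + 49/135 = 184/135
3 + 1/(184/135) = 3 + 135/184 = 687/184

687/184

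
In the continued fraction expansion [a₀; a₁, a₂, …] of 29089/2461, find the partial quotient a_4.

Apply division with remainder until the remainder is 0:
⌊29089/2461⌋ = 11, remainder 2018
⌊2461/2018⌋ = 1, remainder 443
⌊2018/443⌋ = 4, remainder 246
⌊443/246⌋ = 1, remainder 197
⌊246/197⌋ = 1, remainder 49

1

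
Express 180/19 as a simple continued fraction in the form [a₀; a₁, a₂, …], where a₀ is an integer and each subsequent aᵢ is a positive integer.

[9; 2, 9]

180 ÷ 19 → quotient 9, remainder 9
19 ÷ 9 → quotient 2, remainder 1
9 ÷ 1 → quotient 9, remainder 0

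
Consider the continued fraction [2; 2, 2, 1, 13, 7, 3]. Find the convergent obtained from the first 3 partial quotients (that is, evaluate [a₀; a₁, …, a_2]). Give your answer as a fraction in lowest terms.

12/5

Start with 2.
2 + 1/(2/1) = 2 + 1/2 = 5/2
2 + 1/(5/2) = 2 + 2/5 = 12/5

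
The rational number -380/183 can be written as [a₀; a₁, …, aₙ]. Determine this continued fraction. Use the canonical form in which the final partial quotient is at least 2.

[-3; 1, 12, 14]

-380 ÷ 183 → quotient -3, remainder 169
183 ÷ 169 → quotient 1, remainder 14
169 ÷ 14 → quotient 12, remainder 1
14 ÷ 1 → quotient 14, remainder 0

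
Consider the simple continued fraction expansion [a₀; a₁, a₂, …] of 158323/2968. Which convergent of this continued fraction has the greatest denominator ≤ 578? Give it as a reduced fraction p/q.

a_0 = 53: 53/1  (≤ bound)
a_1 = 2: 107/2  (≤ bound)
a_2 = 1: 160/3  (≤ bound)
a_3 = 10: 1707/32  (≤ bound)
a_4 = 2: 3574/67  (≤ bound)
a_5 = 4: 16003/300  (≤ bound)
a_6 = 2: 35580/667  (> 578, stop)

16003/300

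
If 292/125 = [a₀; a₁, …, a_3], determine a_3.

⌊292/125⌋ = 2, remainder 42
⌊125/42⌋ = 2, remainder 41
⌊42/41⌋ = 1, remainder 1
⌊41/1⌋ = 41, remainder 0

41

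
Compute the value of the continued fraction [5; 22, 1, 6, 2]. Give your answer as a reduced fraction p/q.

Start with 2.
6 + 1/(2/1) = 6 + 1/2 = 13/2
1 + 1/(13/2) = 1 + 2/13 = 15/13
22 + 1/(15/13) = 22 + 13/15 = 343/15
5 + 1/(343/15) = 5 + 15/343 = 1730/343

1730/343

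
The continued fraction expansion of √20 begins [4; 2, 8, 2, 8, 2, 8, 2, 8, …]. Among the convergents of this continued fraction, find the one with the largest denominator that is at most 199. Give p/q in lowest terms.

161/36

a_0 = 4: 4/1  (≤ bound)
a_1 = 2: 9/2  (≤ bound)
a_2 = 8: 76/17  (≤ bound)
a_3 = 2: 161/36  (≤ bound)
a_4 = 8: 1364/305  (> 199, stop)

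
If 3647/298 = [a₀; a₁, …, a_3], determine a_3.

3647 ÷ 298 → quotient 12, remainder 71
298 ÷ 71 → quotient 4, remainder 14
71 ÷ 14 → quotient 5, remainder 1
14 ÷ 1 → quotient 14, remainder 0

14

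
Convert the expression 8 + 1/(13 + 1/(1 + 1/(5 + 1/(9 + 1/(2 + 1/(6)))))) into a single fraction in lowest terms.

Start with 6.
2 + 1/(6/1) = 2 + 1/6 = 13/6
9 + 1/(13/6) = 9 + 6/13 = 123/13
5 + 1/(123/13) = 5 + 13/123 = 628/123
1 + 1/(628/123) = 1 + 123/628 = 751/628
13 + 1/(751/628) = 13 + 628/751 = 10391/751
8 + 1/(10391/751) = 8 + 751/10391 = 83879/10391

83879/10391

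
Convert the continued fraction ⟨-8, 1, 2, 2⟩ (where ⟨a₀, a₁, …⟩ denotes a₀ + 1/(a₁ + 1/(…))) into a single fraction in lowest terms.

Start with 2.
2 + 1/(2/1) = 2 + 1/2 = 5/2
1 + 1/(5/2) = 1 + 2/5 = 7/5
-8 + 1/(7/5) = -8 + 5/7 = -51/7

-51/7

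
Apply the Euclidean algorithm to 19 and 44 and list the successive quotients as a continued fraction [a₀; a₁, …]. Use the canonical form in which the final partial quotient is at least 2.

Run the Euclidean algorithm, recording each quotient:
19 = 0·44 + 19, so a_0 = 0
44 = 2·19 + 6, so a_1 = 2
19 = 3·6 + 1, so a_2 = 3
6 = 6·1 + 0, so a_3 = 6

[0; 2, 3, 6]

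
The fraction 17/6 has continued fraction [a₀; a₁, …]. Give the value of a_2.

17 = 2·6 + 5, so a_0 = 2
6 = 1·5 + 1, so a_1 = 1
5 = 5·1 + 0, so a_2 = 5

5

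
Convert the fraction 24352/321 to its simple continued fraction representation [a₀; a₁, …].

[75; 1, 6, 3, 2, 1, 1, 2]

24352 = 75·321 + 277, so a_0 = 75
321 = 1·277 + 44, so a_1 = 1
277 = 6·44 + 13, so a_2 = 6
44 = 3·13 + 5, so a_3 = 3
13 = 2·5 + 3, so a_4 = 2
5 = 1·3 + 2, so a_5 = 1
3 = 1·2 + 1, so a_6 = 1
2 = 2·1 + 0, so a_7 = 2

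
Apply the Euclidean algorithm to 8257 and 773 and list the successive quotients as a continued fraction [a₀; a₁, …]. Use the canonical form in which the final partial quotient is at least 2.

Repeatedly divide and take the remainder:
8257 = 10·773 + 527, so a_0 = 10
773 = 1·527 + 246, so a_1 = 1
527 = 2·246 + 35, so a_2 = 2
246 = 7·35 + 1, so a_3 = 7
35 = 35·1 + 0, so a_4 = 35

[10; 1, 2, 7, 35]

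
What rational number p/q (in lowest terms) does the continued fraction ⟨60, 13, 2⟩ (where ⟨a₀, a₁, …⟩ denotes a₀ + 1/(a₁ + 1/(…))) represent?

1622/27

a_0 = 60: 60/1
a_1 = 13: 781/13
a_2 = 2: 1622/27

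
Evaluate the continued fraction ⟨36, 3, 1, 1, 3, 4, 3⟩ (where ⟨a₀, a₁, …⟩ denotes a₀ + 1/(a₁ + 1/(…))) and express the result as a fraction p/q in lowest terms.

12553/346

Build up convergents one term at a time:
a_0 = 36: 36/1
a_1 = 3: 109/3
a_2 = 1: 145/4
a_3 = 1: 254/7
a_4 = 3: 907/25
a_5 = 4: 3882/107
a_6 = 3: 12553/346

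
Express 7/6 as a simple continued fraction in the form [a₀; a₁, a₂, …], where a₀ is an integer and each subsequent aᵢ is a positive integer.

Repeatedly divide and take the remainder:
7 ÷ 6 → quotient 1, remainder 1
6 ÷ 1 → quotient 6, remainder 0

[1; 6]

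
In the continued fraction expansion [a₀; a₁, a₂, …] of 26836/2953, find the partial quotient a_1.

Apply division with remainder until the remainder is 0:
26836 = 9·2953 + 259, so a_0 = 9
2953 = 11·259 + 104, so a_1 = 11

11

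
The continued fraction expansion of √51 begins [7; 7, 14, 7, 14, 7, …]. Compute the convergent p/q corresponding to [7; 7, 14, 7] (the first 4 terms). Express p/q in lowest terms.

a_0 = 7: 7/1
a_1 = 7: 50/7
a_2 = 14: 707/99
a_3 = 7: 4999/700

4999/700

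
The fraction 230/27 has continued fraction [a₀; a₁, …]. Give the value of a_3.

230 ÷ 27 → quotient 8, remainder 14
27 ÷ 14 → quotient 1, remainder 13
14 ÷ 13 → quotient 1, remainder 1
13 ÷ 1 → quotient 13, remainder 0

13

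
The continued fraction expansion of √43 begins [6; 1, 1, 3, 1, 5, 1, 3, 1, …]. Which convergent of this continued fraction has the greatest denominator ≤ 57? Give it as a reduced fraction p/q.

a_0 = 6: 6/1  (≤ bound)
a_1 = 1: 7/1  (≤ bound)
a_2 = 1: 13/2  (≤ bound)
a_3 = 3: 46/7  (≤ bound)
a_4 = 1: 59/9  (≤ bound)
a_5 = 5: 341/52  (≤ bound)
a_6 = 1: 400/61  (> 57, stop)

341/52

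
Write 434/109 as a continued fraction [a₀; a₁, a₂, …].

[3; 1, 53, 2]

434 = 3·109 + 107, so a_0 = 3
109 = 1·107 + 2, so a_1 = 1
107 = 53·2 + 1, so a_2 = 53
2 = 2·1 + 0, so a_3 = 2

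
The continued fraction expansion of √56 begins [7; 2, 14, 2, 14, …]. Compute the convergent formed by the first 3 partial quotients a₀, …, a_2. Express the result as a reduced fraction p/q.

a_0 = 7: 7/1
a_1 = 2: 15/2
a_2 = 14: 217/29

217/29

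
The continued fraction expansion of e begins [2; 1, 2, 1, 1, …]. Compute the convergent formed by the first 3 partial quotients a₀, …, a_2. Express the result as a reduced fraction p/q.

8/3

a_0 = 2: 2/1
a_1 = 1: 3/1
a_2 = 2: 8/3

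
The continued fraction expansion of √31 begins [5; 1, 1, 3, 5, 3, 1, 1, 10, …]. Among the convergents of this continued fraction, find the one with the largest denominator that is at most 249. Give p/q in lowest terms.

a_0 = 5: 5/1  (≤ bound)
a_1 = 1: 6/1  (≤ bound)
a_2 = 1: 11/2  (≤ bound)
a_3 = 3: 39/7  (≤ bound)
a_4 = 5: 206/37  (≤ bound)
a_5 = 3: 657/118  (≤ bound)
a_6 = 1: 863/155  (≤ bound)
a_7 = 1: 1520/273  (> 249, stop)

863/155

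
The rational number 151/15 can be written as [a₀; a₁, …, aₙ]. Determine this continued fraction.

[10; 15]

151 ÷ 15 → quotient 10, remainder 1
15 ÷ 1 → quotient 15, remainder 0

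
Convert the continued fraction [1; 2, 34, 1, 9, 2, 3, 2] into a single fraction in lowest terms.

17654/11825

Start with 2.
3 + 1/(2/1) = 3 + 1/2 = 7/2
2 + 1/(7/2) = 2 + 2/7 = 16/7
9 + 1/(16/7) = 9 + 7/16 = 151/16
1 + 1/(151/16) = 1 + 16/151 = 167/151
34 + 1/(167/151) = 34 + 151/167 = 5829/167
2 + 1/(5829/167) = 2 + 167/5829 = 11825/5829
1 + 1/(11825/5829) = 1 + 5829/11825 = 17654/11825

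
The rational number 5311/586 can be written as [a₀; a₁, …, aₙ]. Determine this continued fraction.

[9; 15, 1, 5, 6]

Run the Euclidean algorithm, recording each quotient:
⌊5311/586⌋ = 9, remainder 37
⌊586/37⌋ = 15, remainder 31
⌊37/31⌋ = 1, remainder 6
⌊31/6⌋ = 5, remainder 1
⌊6/1⌋ = 6, remainder 0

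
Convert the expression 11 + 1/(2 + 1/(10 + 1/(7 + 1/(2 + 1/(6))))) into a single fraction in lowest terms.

Collapse the nested fraction from the inside out:
Start with 6.
2 + 1/(6/1) = 2 + 1/6 = 13/6
7 + 1/(13/6) = 7 + 6/13 = 97/13
10 + 1/(97/13) = 10 + 13/97 = 983/97
2 + 1/(983/97) = 2 + 97/983 = 2063/983
11 + 1/(2063/983) = 11 + 983/2063 = 23676/2063

23676/2063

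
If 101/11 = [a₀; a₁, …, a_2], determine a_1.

5

Repeatedly divide and take the remainder:
101 = 9·11 + 2, so a_0 = 9
11 = 5·2 + 1, so a_1 = 5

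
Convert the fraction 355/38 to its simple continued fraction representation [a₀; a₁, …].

[9; 2, 1, 12]

Repeatedly divide and take the remainder:
⌊355/38⌋ = 9, remainder 13
⌊38/13⌋ = 2, remainder 12
⌊13/12⌋ = 1, remainder 1
⌊12/1⌋ = 12, remainder 0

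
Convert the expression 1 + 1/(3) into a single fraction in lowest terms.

Build up convergents one term at a time:
a_0 = 1: 1/1
a_1 = 3: 4/3

4/3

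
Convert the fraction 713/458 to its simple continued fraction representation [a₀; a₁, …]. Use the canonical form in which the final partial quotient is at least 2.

⌊713/458⌋ = 1, remainder 255
⌊458/255⌋ = 1, remainder 203
⌊255/203⌋ = 1, remainder 52
⌊203/52⌋ = 3, remainder 47
⌊52/47⌋ = 1, remainder 5
⌊47/5⌋ = 9, remainder 2
⌊5/2⌋ = 2, remainder 1
⌊2/1⌋ = 2, remainder 0

[1; 1, 1, 3, 1, 9, 2, 2]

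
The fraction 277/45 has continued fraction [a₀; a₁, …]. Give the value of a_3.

⌊277/45⌋ = 6, remainder 7
⌊45/7⌋ = 6, remainder 3
⌊7/3⌋ = 2, remainder 1
⌊3/1⌋ = 3, remainder 0

3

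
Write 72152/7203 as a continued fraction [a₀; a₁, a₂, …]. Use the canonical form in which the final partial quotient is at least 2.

[10; 59, 24, 2, 2]

Run the Euclidean algorithm, recording each quotient:
72152 ÷ 7203 → quotient 10, remainder 122
7203 ÷ 122 → quotient 59, remainder 5
122 ÷ 5 → quotient 24, remainder 2
5 ÷ 2 → quotient 2, remainder 1
2 ÷ 1 → quotient 2, remainder 0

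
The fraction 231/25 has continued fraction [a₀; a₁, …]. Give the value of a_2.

Apply division with remainder until the remainder is 0:
231 ÷ 25 → quotient 9, remainder 6
25 ÷ 6 → quotient 4, remainder 1
6 ÷ 1 → quotient 6, remainder 0

6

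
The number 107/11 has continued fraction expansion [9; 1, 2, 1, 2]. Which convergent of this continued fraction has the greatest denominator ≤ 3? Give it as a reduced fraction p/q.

29/3

a_0 = 9: 9/1  (≤ bound)
a_1 = 1: 10/1  (≤ bound)
a_2 = 2: 29/3  (≤ bound)
a_3 = 1: 39/4  (> 3, stop)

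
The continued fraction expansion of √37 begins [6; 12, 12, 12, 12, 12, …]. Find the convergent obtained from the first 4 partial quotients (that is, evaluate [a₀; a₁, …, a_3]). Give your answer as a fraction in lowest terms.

10657/1752

a_0 = 6: 6/1
a_1 = 12: 73/12
a_2 = 12: 882/145
a_3 = 12: 10657/1752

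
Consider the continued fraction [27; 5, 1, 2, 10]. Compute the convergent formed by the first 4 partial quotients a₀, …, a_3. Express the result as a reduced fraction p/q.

462/17

Compute successive convergents:
a_0 = 27: 27/1
a_1 = 5: 136/5
a_2 = 1: 163/6
a_3 = 2: 462/17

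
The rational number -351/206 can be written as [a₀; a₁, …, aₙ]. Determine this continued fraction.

[-2; 3, 2, 1, 1, 1, 7]

-351 = -2·206 + 61, so a_0 = -2
206 = 3·61 + 23, so a_1 = 3
61 = 2·23 + 15, so a_2 = 2
23 = 1·15 + 8, so a_3 = 1
15 = 1·8 + 7, so a_4 = 1
8 = 1·7 + 1, so a_5 = 1
7 = 7·1 + 0, so a_6 = 7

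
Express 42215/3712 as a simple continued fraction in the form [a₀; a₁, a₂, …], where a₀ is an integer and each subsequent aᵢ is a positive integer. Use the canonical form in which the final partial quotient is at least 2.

42215 = 11·3712 + 1383, so a_0 = 11
3712 = 2·1383 + 946, so a_1 = 2
1383 = 1·946 + 437, so a_2 = 1
946 = 2·437 + 72, so a_3 = 2
437 = 6·72 + 5, so a_4 = 6
72 = 14·5 + 2, so a_5 = 14
5 = 2·2 + 1, so a_6 = 2
2 = 2·1 + 0, so a_7 = 2

[11; 2, 1, 2, 6, 14, 2, 2]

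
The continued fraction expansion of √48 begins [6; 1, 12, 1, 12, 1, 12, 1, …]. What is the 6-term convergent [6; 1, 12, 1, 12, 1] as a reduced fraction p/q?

1351/195

Compute successive convergents:
a_0 = 6: 6/1
a_1 = 1: 7/1
a_2 = 12: 90/13
a_3 = 1: 97/14
a_4 = 12: 1254/181
a_5 = 1: 1351/195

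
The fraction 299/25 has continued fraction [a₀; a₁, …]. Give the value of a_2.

⌊299/25⌋ = 11, remainder 24
⌊25/24⌋ = 1, remainder 1
⌊24/1⌋ = 24, remainder 0

24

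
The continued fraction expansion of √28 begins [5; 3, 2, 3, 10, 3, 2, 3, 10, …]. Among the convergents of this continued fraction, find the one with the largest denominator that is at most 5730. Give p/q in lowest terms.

List convergents until the denominator exceeds the bound:
a_0 = 5: 5/1  (≤ bound)
a_1 = 3: 16/3  (≤ bound)
a_2 = 2: 37/7  (≤ bound)
a_3 = 3: 127/24  (≤ bound)
a_4 = 10: 1307/247  (≤ bound)
a_5 = 3: 4048/765  (≤ bound)
a_6 = 2: 9403/1777  (≤ bound)
a_7 = 3: 32257/6096  (> 5730, stop)

9403/1777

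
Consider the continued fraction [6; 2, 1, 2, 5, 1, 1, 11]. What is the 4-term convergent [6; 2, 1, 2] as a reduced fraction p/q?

51/8

Compute successive convergents:
a_0 = 6: 6/1
a_1 = 2: 13/2
a_2 = 1: 19/3
a_3 = 2: 51/8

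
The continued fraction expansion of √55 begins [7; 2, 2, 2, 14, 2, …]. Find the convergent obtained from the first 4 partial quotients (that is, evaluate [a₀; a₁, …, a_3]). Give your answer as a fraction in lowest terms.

Work from the innermost term outward:
Start with 2.
2 + 1/(2/1) = 2 + 1/2 = 5/2
2 + 1/(5/2) = 2 + 2/5 = 12/5
7 + 1/(12/5) = 7 + 5/12 = 89/12

89/12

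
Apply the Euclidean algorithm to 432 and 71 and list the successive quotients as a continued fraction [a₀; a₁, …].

[6; 11, 1, 5]

Apply division with remainder until the remainder is 0:
⌊432/71⌋ = 6, remainder 6
⌊71/6⌋ = 11, remainder 5
⌊6/5⌋ = 1, remainder 1
⌊5/1⌋ = 5, remainder 0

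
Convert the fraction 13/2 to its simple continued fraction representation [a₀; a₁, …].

[6; 2]

⌊13/2⌋ = 6, remainder 1
⌊2/1⌋ = 2, remainder 0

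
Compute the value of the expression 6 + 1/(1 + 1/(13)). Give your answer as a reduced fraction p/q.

Start with 13.
1 + 1/(13/1) = 1 + 1/13 = 14/13
6 + 1/(14/13) = 6 + 13/14 = 97/14

97/14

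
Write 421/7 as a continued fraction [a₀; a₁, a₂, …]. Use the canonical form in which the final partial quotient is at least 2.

[60; 7]

Apply division with remainder until the remainder is 0:
⌊421/7⌋ = 60, remainder 1
⌊7/1⌋ = 7, remainder 0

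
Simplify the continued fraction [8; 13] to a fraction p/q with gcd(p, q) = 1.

105/13

Compute successive convergents:
a_0 = 8: 8/1
a_1 = 13: 105/13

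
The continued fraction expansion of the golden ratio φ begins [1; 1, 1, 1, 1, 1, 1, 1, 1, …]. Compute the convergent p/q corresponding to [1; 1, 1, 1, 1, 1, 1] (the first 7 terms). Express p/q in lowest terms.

Work from the innermost term outward:
Start with 1.
1 + 1/(1/1) = 1 + 1/1 = 2/1
1 + 1/(2/1) = 1 + 1/2 = 3/2
1 + 1/(3/2) = 1 + 2/3 = 5/3
1 + 1/(5/3) = 1 + 3/5 = 8/5
1 + 1/(8/5) = 1 + 5/8 = 13/8
1 + 1/(13/8) = 1 + 8/13 = 21/13

21/13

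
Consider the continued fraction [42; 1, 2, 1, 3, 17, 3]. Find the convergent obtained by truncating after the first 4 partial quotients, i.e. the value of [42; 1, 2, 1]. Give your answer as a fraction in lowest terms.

171/4

Start with 1.
2 + 1/(1/1) = 2 + 1/1 = 3/1
1 + 1/(3/1) = 1 + 1/3 = 4/3
42 + 1/(4/3) = 42 + 3/4 = 171/4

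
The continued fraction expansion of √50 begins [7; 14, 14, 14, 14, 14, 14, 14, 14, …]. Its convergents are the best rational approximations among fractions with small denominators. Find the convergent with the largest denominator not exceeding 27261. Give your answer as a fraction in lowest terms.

a_0 = 7: 7/1  (≤ bound)
a_1 = 14: 99/14  (≤ bound)
a_2 = 14: 1393/197  (≤ bound)
a_3 = 14: 19601/2772  (≤ bound)
a_4 = 14: 275807/39005  (> 27261, stop)

19601/2772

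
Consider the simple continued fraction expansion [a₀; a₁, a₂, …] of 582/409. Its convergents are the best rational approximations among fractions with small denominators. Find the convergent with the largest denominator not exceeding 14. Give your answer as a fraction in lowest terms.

List convergents until the denominator exceeds the bound:
a_0 = 1: 1/1  (≤ bound)
a_1 = 2: 3/2  (≤ bound)
a_2 = 2: 7/5  (≤ bound)
a_3 = 1: 10/7  (≤ bound)
a_4 = 2: 27/19  (> 14, stop)

10/7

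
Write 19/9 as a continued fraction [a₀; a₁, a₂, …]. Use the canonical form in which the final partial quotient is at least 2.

[2; 9]

Apply division with remainder until the remainder is 0:
19 ÷ 9 → quotient 2, remainder 1
9 ÷ 1 → quotient 9, remainder 0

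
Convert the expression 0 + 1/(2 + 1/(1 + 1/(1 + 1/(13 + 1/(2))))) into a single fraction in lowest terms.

Build up convergents one term at a time:
a_0 = 0: 0/1
a_1 = 2: 1/2
a_2 = 1: 1/3
a_3 = 1: 2/5
a_4 = 13: 27/68
a_5 = 2: 56/141

56/141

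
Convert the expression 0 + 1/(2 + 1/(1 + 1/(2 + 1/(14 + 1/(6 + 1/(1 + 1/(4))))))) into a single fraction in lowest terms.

Start with 4.
1 + 1/(4/1) = 1 + 1/4 = 5/4
6 + 1/(5/4) = 6 + 4/5 = 34/5
14 + 1/(34/5) = 14 + 5/34 = 481/34
2 + 1/(481/34) = 2 + 34/481 = 996/481
1 + 1/(996/481) = 1 + 481/996 = 1477/996
2 + 1/(1477/996) = 2 + 996/1477 = 3950/1477
0 + 1/(3950/1477) = 0 + 1477/3950 = 1477/3950

1477/3950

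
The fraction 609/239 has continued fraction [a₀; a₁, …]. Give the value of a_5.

609 = 2·239 + 131, so a_0 = 2
239 = 1·131 + 108, so a_1 = 1
131 = 1·108 + 23, so a_2 = 1
108 = 4·23 + 16, so a_3 = 4
23 = 1·16 + 7, so a_4 = 1
16 = 2·7 + 2, so a_5 = 2

2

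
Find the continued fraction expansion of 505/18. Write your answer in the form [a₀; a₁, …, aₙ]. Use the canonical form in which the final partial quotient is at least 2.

Apply division with remainder until the remainder is 0:
505 = 28·18 + 1, so a_0 = 28
18 = 18·1 + 0, so a_1 = 18

[28; 18]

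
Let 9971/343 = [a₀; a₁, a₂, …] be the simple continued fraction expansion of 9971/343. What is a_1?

9971 = 29·343 + 24, so a_0 = 29
343 = 14·24 + 7, so a_1 = 14

14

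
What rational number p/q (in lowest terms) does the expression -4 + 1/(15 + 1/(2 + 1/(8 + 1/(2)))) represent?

-2192/557

a_0 = -4: -4/1
a_1 = 15: -59/15
a_2 = 2: -122/31
a_3 = 8: -1035/263
a_4 = 2: -2192/557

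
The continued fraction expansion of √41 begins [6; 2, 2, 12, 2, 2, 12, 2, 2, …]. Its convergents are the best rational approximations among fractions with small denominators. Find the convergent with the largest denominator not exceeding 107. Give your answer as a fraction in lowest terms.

397/62

a_0 = 6: 6/1  (≤ bound)
a_1 = 2: 13/2  (≤ bound)
a_2 = 2: 32/5  (≤ bound)
a_3 = 12: 397/62  (≤ bound)
a_4 = 2: 826/129  (> 107, stop)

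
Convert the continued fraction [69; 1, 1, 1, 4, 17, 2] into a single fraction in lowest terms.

Collapse the nested fraction from the inside out:
Start with 2.
17 + 1/(2/1) = 17 + 1/2 = 35/2
4 + 1/(35/2) = 4 + 2/35 = 142/35
1 + 1/(142/35) = 1 + 35/142 = 177/142
1 + 1/(177/142) = 1 + 142/177 = 319/177
1 + 1/(319/177) = 1 + 177/319 = 496/319
69 + 1/(496/319) = 69 + 319/496 = 34543/496

34543/496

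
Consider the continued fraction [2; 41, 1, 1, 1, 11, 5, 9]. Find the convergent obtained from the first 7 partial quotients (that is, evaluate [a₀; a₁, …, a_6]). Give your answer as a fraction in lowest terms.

a_0 = 2: 2/1
a_1 = 41: 83/41
a_2 = 1: 85/42
a_3 = 1: 168/83
a_4 = 1: 253/125
a_5 = 11: 2951/1458
a_6 = 5: 15008/7415

15008/7415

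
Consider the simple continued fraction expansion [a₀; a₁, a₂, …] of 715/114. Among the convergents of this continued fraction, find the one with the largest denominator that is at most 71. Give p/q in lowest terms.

69/11

a_0 = 6: 6/1  (≤ bound)
a_1 = 3: 19/3  (≤ bound)
a_2 = 1: 25/4  (≤ bound)
a_3 = 2: 69/11  (≤ bound)
a_4 = 10: 715/114  (> 71, stop)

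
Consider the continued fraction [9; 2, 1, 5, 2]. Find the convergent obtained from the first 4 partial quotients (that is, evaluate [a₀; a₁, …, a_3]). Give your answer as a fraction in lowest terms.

Start with 5.
1 + 1/(5/1) = 1 + 1/5 = 6/5
2 + 1/(6/5) = 2 + 5/6 = 17/6
9 + 1/(17/6) = 9 + 6/17 = 159/17

159/17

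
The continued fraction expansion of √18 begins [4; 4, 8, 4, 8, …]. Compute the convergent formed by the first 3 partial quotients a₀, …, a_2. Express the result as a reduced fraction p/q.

Build up convergents one term at a time:
a_0 = 4: 4/1
a_1 = 4: 17/4
a_2 = 8: 140/33

140/33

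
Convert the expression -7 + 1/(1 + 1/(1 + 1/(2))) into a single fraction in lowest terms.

-32/5

Start with 2.
1 + 1/(2/1) = 1 + 1/2 = 3/2
1 + 1/(3/2) = 1 + 2/3 = 5/3
-7 + 1/(5/3) = -7 + 3/5 = -32/5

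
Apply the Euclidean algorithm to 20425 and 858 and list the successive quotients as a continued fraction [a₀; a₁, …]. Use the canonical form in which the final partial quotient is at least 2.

Apply division with remainder until the remainder is 0:
20425 ÷ 858 → quotient 23, remainder 691
858 ÷ 691 → quotient 1, remainder 167
691 ÷ 167 → quotient 4, remainder 23
167 ÷ 23 → quotient 7, remainder 6
23 ÷ 6 → quotient 3, remainder 5
6 ÷ 5 → quotient 1, remainder 1
5 ÷ 1 → quotient 5, remainder 0

[23; 1, 4, 7, 3, 1, 5]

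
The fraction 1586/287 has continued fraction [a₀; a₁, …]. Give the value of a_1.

1

Run the Euclidean algorithm, recording each quotient:
1586 ÷ 287 → quotient 5, remainder 151
287 ÷ 151 → quotient 1, remainder 136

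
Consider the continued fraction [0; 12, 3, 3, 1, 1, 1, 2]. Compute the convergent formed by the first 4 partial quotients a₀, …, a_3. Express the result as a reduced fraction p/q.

Collapse the nested fraction from the inside out:
Start with 3.
3 + 1/(3/1) = 3 + 1/3 = 10/3
12 + 1/(10/3) = 12 + 3/10 = 123/10
0 + 1/(123/10) = 0 + 10/123 = 10/123

10/123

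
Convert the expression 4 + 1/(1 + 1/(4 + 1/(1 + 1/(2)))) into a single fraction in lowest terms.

82/17

Compute successive convergents:
a_0 = 4: 4/1
a_1 = 1: 5/1
a_2 = 4: 24/5
a_3 = 1: 29/6
a_4 = 2: 82/17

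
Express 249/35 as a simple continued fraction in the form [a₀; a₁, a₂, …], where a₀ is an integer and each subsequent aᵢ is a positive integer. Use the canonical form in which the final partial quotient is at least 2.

[7; 8, 1, 3]

⌊249/35⌋ = 7, remainder 4
⌊35/4⌋ = 8, remainder 3
⌊4/3⌋ = 1, remainder 1
⌊3/1⌋ = 3, remainder 0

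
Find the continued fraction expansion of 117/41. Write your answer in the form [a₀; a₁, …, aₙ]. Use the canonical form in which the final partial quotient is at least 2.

[2; 1, 5, 1, 5]

⌊117/41⌋ = 2, remainder 35
⌊41/35⌋ = 1, remainder 6
⌊35/6⌋ = 5, remainder 5
⌊6/5⌋ = 1, remainder 1
⌊5/1⌋ = 5, remainder 0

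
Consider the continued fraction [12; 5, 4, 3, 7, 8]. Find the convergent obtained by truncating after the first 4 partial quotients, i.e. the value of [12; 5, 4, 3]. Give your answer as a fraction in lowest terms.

Work from the innermost term outward:
Start with 3.
4 + 1/(3/1) = 4 + 1/3 = 13/3
5 + 1/(13/3) = 5 + 3/13 = 68/13
12 + 1/(68/13) = 12 + 13/68 = 829/68

829/68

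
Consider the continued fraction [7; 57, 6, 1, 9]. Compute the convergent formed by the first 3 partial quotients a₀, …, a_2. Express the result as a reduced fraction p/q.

a_0 = 7: 7/1
a_1 = 57: 400/57
a_2 = 6: 2407/343

2407/343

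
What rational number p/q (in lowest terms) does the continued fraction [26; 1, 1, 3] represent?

186/7

a_0 = 26: 26/1
a_1 = 1: 27/1
a_2 = 1: 53/2
a_3 = 3: 186/7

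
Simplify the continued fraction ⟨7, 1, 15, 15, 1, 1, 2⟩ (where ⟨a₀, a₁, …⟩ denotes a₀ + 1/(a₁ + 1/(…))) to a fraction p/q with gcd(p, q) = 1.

Compute successive convergents:
a_0 = 7: 7/1
a_1 = 1: 8/1
a_2 = 15: 127/16
a_3 = 15: 1913/241
a_4 = 1: 2040/257
a_5 = 1: 3953/498
a_6 = 2: 9946/1253

9946/1253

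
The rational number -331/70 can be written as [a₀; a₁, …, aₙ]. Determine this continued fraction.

-331 ÷ 70 → quotient -5, remainder 19
70 ÷ 19 → quotient 3, remainder 13
19 ÷ 13 → quotient 1, remainder 6
13 ÷ 6 → quotient 2, remainder 1
6 ÷ 1 → quotient 6, remainder 0

[-5; 3, 1, 2, 6]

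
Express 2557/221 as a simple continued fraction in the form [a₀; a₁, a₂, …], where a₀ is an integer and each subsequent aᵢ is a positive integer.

[11; 1, 1, 3, 15, 2]

2557 ÷ 221 → quotient 11, remainder 126
221 ÷ 126 → quotient 1, remainder 95
126 ÷ 95 → quotient 1, remainder 31
95 ÷ 31 → quotient 3, remainder 2
31 ÷ 2 → quotient 15, remainder 1
2 ÷ 1 → quotient 2, remainder 0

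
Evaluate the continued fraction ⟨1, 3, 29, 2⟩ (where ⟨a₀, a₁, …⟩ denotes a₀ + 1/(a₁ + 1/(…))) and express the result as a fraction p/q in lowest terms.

Collapse the nested fraction from the inside out:
Start with 2.
29 + 1/(2/1) = 29 + 1/2 = 59/2
3 + 1/(59/2) = 3 + 2/59 = 179/59
1 + 1/(179/59) = 1 + 59/179 = 238/179

238/179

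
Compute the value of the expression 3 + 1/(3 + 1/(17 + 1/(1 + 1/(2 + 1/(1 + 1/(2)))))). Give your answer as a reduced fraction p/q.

Start with 2.
1 + 1/(2/1) = 1 + 1/2 = 3/2
2 + 1/(3/2) = 2 + 2/3 = 8/3
1 + 1/(8/3) = 1 + 3/8 = 11/8
17 + 1/(11/8) = 17 + 8/11 = 195/11
3 + 1/(195/11) = 3 + 11/195 = 596/195
3 + 1/(596/195) = 3 + 195/596 = 1983/596

1983/596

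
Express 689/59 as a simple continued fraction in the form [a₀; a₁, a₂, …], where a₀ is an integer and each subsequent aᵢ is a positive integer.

[11; 1, 2, 9, 2]

689 = 11·59 + 40, so a_0 = 11
59 = 1·40 + 19, so a_1 = 1
40 = 2·19 + 2, so a_2 = 2
19 = 9·2 + 1, so a_3 = 9
2 = 2·1 + 0, so a_4 = 2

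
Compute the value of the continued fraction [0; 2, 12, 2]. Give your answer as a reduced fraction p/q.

25/52

Compute successive convergents:
a_0 = 0: 0/1
a_1 = 2: 1/2
a_2 = 12: 12/25
a_3 = 2: 25/52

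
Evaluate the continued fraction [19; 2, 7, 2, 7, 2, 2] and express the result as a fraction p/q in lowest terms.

Start with 2.
2 + 1/(2/1) = 2 + 1/2 = 5/2
7 + 1/(5/2) = 7 + 2/5 = 37/5
2 + 1/(37/5) = 2 + 5/37 = 79/37
7 + 1/(79/37) = 7 + 37/79 = 590/79
2 + 1/(590/79) = 2 + 79/590 = 1259/590
19 + 1/(1259/590) = 19 + 590/1259 = 24511/1259

24511/1259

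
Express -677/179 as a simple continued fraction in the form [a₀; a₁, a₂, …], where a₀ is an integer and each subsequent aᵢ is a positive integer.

⌊-677/179⌋ = -4, remainder 39
⌊179/39⌋ = 4, remainder 23
⌊39/23⌋ = 1, remainder 16
⌊23/16⌋ = 1, remainder 7
⌊16/7⌋ = 2, remainder 2
⌊7/2⌋ = 3, remainder 1
⌊2/1⌋ = 2, remainder 0

[-4; 4, 1, 1, 2, 3, 2]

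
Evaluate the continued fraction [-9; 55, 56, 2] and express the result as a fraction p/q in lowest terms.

-55840/6217

Start with 2.
56 + 1/(2/1) = 56 + 1/2 = 113/2
55 + 1/(113/2) = 55 + 2/113 = 6217/113
-9 + 1/(6217/113) = -9 + 113/6217 = -55840/6217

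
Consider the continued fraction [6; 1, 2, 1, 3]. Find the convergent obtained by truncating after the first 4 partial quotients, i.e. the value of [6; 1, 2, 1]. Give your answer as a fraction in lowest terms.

27/4

Starting at the tail and folding back:
Start with 1.
2 + 1/(1/1) = 2 + 1/1 = 3/1
1 + 1/(3/1) = 1 + 1/3 = 4/3
6 + 1/(4/3) = 6 + 3/4 = 27/4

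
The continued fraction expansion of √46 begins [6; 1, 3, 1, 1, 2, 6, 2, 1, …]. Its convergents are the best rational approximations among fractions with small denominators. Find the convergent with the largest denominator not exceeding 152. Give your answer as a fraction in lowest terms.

a_0 = 6: 6/1  (≤ bound)
a_1 = 1: 7/1  (≤ bound)
a_2 = 3: 27/4  (≤ bound)
a_3 = 1: 34/5  (≤ bound)
a_4 = 1: 61/9  (≤ bound)
a_5 = 2: 156/23  (≤ bound)
a_6 = 6: 997/147  (≤ bound)
a_7 = 2: 2150/317  (> 152, stop)

997/147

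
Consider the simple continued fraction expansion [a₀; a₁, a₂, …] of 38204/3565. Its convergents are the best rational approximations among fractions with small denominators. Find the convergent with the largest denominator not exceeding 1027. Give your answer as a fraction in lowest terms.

718/67

a_0 = 10: 10/1  (≤ bound)
a_1 = 1: 11/1  (≤ bound)
a_2 = 2: 32/3  (≤ bound)
a_3 = 1: 43/4  (≤ bound)
a_4 = 1: 75/7  (≤ bound)
a_5 = 9: 718/67  (≤ bound)
a_6 = 26: 18743/1749  (> 1027, stop)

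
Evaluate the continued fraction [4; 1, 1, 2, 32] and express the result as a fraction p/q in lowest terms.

745/162

a_0 = 4: 4/1
a_1 = 1: 5/1
a_2 = 1: 9/2
a_3 = 2: 23/5
a_4 = 32: 745/162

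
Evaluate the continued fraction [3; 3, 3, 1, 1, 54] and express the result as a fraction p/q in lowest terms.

Start with 54.
1 + 1/(54/1) = 1 + 1/54 = 55/54
1 + 1/(55/54) = 1 + 54/55 = 109/55
3 + 1/(109/55) = 3 + 55/109 = 382/109
3 + 1/(382/109) = 3 + 109/382 = 1255/382
3 + 1/(1255/382) = 3 + 382/1255 = 4147/1255

4147/1255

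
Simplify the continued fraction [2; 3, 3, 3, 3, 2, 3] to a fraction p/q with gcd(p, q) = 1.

Start with 3.
2 + 1/(3/1) = 2 + 1/3 = 7/3
3 + 1/(7/3) = 3 + 3/7 = 24/7
3 + 1/(24/7) = 3 + 7/24 = 79/24
3 + 1/(79/24) = 3 + 24/79 = 261/79
3 + 1/(261/79) = 3 + 79/261 = 862/261
2 + 1/(862/261) = 2 + 261/862 = 1985/862

1985/862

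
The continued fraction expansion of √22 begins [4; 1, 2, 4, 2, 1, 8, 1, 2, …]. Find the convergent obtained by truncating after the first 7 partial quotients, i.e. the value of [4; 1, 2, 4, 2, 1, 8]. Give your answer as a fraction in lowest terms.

1712/365

a_0 = 4: 4/1
a_1 = 1: 5/1
a_2 = 2: 14/3
a_3 = 4: 61/13
a_4 = 2: 136/29
a_5 = 1: 197/42
a_6 = 8: 1712/365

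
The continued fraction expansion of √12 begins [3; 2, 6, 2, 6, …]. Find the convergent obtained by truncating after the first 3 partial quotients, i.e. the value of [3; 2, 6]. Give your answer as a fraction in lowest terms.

Start with 6.
2 + 1/(6/1) = 2 + 1/6 = 13/6
3 + 1/(13/6) = 3 + 6/13 = 45/13

45/13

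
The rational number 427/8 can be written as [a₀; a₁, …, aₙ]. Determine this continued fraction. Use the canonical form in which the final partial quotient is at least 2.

[53; 2, 1, 2]

427 ÷ 8 → quotient 53, remainder 3
8 ÷ 3 → quotient 2, remainder 2
3 ÷ 2 → quotient 1, remainder 1
2 ÷ 1 → quotient 2, remainder 0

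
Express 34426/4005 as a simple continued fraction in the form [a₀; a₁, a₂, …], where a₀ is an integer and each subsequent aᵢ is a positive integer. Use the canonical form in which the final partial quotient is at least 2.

[8; 1, 1, 2, 9, 42, 2]

Repeatedly divide and take the remainder:
34426 = 8·4005 + 2386, so a_0 = 8
4005 = 1·2386 + 1619, so a_1 = 1
2386 = 1·1619 + 767, so a_2 = 1
1619 = 2·767 + 85, so a_3 = 2
767 = 9·85 + 2, so a_4 = 9
85 = 42·2 + 1, so a_5 = 42
2 = 2·1 + 0, so a_6 = 2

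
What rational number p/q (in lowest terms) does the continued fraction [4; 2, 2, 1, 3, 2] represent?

261/59

a_0 = 4: 4/1
a_1 = 2: 9/2
a_2 = 2: 22/5
a_3 = 1: 31/7
a_4 = 3: 115/26
a_5 = 2: 261/59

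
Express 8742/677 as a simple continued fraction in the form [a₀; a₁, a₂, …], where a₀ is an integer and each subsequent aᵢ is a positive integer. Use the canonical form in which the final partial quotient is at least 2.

[12; 1, 10, 2, 9, 3]

8742 = 12·677 + 618, so a_0 = 12
677 = 1·618 + 59, so a_1 = 1
618 = 10·59 + 28, so a_2 = 10
59 = 2·28 + 3, so a_3 = 2
28 = 9·3 + 1, so a_4 = 9
3 = 3·1 + 0, so a_5 = 3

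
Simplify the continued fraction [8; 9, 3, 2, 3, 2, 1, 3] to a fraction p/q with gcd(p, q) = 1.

Compute successive convergents:
a_0 = 8: 8/1
a_1 = 9: 73/9
a_2 = 3: 227/28
a_3 = 2: 527/65
a_4 = 3: 1808/223
a_5 = 2: 4143/511
a_6 = 1: 5951/734
a_7 = 3: 21996/2713

21996/2713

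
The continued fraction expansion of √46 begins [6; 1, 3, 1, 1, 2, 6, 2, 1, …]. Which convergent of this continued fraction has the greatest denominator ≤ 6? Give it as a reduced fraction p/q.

34/5

a_0 = 6: 6/1  (≤ bound)
a_1 = 1: 7/1  (≤ bound)
a_2 = 3: 27/4  (≤ bound)
a_3 = 1: 34/5  (≤ bound)
a_4 = 1: 61/9  (> 6, stop)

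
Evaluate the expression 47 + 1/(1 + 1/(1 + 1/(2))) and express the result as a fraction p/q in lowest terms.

238/5

Build up convergents one term at a time:
a_0 = 47: 47/1
a_1 = 1: 48/1
a_2 = 1: 95/2
a_3 = 2: 238/5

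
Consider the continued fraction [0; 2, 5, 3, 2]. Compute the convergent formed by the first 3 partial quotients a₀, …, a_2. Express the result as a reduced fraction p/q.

5/11

Build up convergents one term at a time:
a_0 = 0: 0/1
a_1 = 2: 1/2
a_2 = 5: 5/11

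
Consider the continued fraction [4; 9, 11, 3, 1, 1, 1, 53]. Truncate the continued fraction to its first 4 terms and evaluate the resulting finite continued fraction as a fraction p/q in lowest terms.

1270/309

Build up convergents one term at a time:
a_0 = 4: 4/1
a_1 = 9: 37/9
a_2 = 11: 411/100
a_3 = 3: 1270/309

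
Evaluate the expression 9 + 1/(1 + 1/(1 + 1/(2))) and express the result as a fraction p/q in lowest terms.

48/5

Starting at the tail and folding back:
Start with 2.
1 + 1/(2/1) = 1 + 1/2 = 3/2
1 + 1/(3/2) = 1 + 2/3 = 5/3
9 + 1/(5/3) = 9 + 3/5 = 48/5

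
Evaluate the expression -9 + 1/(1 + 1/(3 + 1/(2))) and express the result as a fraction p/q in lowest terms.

-74/9

Start with 2.
3 + 1/(2/1) = 3 + 1/2 = 7/2
1 + 1/(7/2) = 1 + 2/7 = 9/7
-9 + 1/(9/7) = -9 + 7/9 = -74/9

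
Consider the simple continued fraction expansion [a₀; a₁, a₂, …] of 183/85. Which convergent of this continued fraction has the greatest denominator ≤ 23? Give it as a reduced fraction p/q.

28/13

List convergents until the denominator exceeds the bound:
a_0 = 2: 2/1  (≤ bound)
a_1 = 6: 13/6  (≤ bound)
a_2 = 1: 15/7  (≤ bound)
a_3 = 1: 28/13  (≤ bound)
a_4 = 6: 183/85  (> 23, stop)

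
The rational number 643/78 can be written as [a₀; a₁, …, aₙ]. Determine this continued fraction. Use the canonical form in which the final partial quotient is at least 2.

[8; 4, 9, 2]

Run the Euclidean algorithm, recording each quotient:
643 = 8·78 + 19, so a_0 = 8
78 = 4·19 + 2, so a_1 = 4
19 = 9·2 + 1, so a_2 = 9
2 = 2·1 + 0, so a_3 = 2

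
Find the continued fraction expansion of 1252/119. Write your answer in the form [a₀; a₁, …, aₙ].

Run the Euclidean algorithm, recording each quotient:
1252 ÷ 119 → quotient 10, remainder 62
119 ÷ 62 → quotient 1, remainder 57
62 ÷ 57 → quotient 1, remainder 5
57 ÷ 5 → quotient 11, remainder 2
5 ÷ 2 → quotient 2, remainder 1
2 ÷ 1 → quotient 2, remainder 0

[10; 1, 1, 11, 2, 2]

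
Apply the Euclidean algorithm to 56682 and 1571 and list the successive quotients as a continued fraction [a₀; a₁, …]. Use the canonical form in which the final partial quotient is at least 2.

[36; 12, 2, 7, 2, 1, 2]

Run the Euclidean algorithm, recording each quotient:
⌊56682/1571⌋ = 36, remainder 126
⌊1571/126⌋ = 12, remainder 59
⌊126/59⌋ = 2, remainder 8
⌊59/8⌋ = 7, remainder 3
⌊8/3⌋ = 2, remainder 2
⌊3/2⌋ = 1, remainder 1
⌊2/1⌋ = 2, remainder 0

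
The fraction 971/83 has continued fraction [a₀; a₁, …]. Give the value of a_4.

971 = 11·83 + 58, so a_0 = 11
83 = 1·58 + 25, so a_1 = 1
58 = 2·25 + 8, so a_2 = 2
25 = 3·8 + 1, so a_3 = 3
8 = 8·1 + 0, so a_4 = 8

8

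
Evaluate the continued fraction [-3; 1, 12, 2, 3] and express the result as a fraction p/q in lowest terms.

-195/94

Starting at the tail and folding back:
Start with 3.
2 + 1/(3/1) = 2 + 1/3 = 7/3
12 + 1/(7/3) = 12 + 3/7 = 87/7
1 + 1/(87/7) = 1 + 7/87 = 94/87
-3 + 1/(94/87) = -3 + 87/94 = -195/94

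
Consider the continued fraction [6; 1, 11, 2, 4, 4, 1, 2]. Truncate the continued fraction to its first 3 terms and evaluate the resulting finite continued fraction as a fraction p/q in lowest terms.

a_0 = 6: 6/1
a_1 = 1: 7/1
a_2 = 11: 83/12

83/12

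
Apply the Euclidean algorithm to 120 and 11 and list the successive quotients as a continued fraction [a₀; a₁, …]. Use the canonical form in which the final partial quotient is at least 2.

[10; 1, 10]

Apply division with remainder until the remainder is 0:
120 = 10·11 + 10, so a_0 = 10
11 = 1·10 + 1, so a_1 = 1
10 = 10·1 + 0, so a_2 = 10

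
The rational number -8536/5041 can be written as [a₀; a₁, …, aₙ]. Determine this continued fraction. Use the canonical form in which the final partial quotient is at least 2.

[-2; 3, 3, 1, 5, 9, 2, 3]

Run the Euclidean algorithm, recording each quotient:
-8536 ÷ 5041 → quotient -2, remainder 1546
5041 ÷ 1546 → quotient 3, remainder 403
1546 ÷ 403 → quotient 3, remainder 337
403 ÷ 337 → quotient 1, remainder 66
337 ÷ 66 → quotient 5, remainder 7
66 ÷ 7 → quotient 9, remainder 3
7 ÷ 3 → quotient 2, remainder 1
3 ÷ 1 → quotient 3, remainder 0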